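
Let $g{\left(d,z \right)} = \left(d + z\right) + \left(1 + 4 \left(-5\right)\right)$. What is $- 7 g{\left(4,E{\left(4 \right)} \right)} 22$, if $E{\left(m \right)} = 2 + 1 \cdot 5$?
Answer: $1232$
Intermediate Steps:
$E{\left(m \right)} = 7$ ($E{\left(m \right)} = 2 + 5 = 7$)
$g{\left(d,z \right)} = -19 + d + z$ ($g{\left(d,z \right)} = \left(d + z\right) + \left(1 - 20\right) = \left(d + z\right) - 19 = -19 + d + z$)
$- 7 g{\left(4,E{\left(4 \right)} \right)} 22 = - 7 \left(-19 + 4 + 7\right) 22 = \left(-7\right) \left(-8\right) 22 = 56 \cdot 22 = 1232$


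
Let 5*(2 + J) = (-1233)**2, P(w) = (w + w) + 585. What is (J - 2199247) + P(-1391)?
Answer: -9486941/5 ≈ -1.8974e+6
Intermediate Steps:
P(w) = 585 + 2*w (P(w) = 2*w + 585 = 585 + 2*w)
J = 1520279/5 (J = -2 + (1/5)*(-1233)**2 = -2 + (1/5)*1520289 = -2 + 1520289/5 = 1520279/5 ≈ 3.0406e+5)
(J - 2199247) + P(-1391) = (1520279/5 - 2199247) + (585 + 2*(-1391)) = -9475956/5 + (585 - 2782) = -9475956/5 - 2197 = -9486941/5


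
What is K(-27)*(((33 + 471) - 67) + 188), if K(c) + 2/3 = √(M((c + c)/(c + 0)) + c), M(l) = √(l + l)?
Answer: -1250/3 + 3125*I ≈ -416.67 + 3125.0*I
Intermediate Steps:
M(l) = √2*√l (M(l) = √(2*l) = √2*√l)
K(c) = -⅔ + √(2 + c) (K(c) = -⅔ + √(√2*√((c + c)/(c + 0)) + c) = -⅔ + √(√2*√((2*c)/c) + c) = -⅔ + √(√2*√2 + c) = -⅔ + √(2 + c))
K(-27)*(((33 + 471) - 67) + 188) = (-⅔ + √(2 - 27))*(((33 + 471) - 67) + 188) = (-⅔ + √(-25))*((504 - 67) + 188) = (-⅔ + 5*I)*(437 + 188) = (-⅔ + 5*I)*625 = -1250/3 + 3125*I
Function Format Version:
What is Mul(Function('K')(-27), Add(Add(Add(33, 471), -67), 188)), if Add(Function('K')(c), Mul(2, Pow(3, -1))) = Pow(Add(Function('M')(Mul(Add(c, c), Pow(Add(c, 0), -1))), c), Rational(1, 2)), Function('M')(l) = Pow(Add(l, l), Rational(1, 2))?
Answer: Add(Rational(-1250, 3), Mul(3125, I)) ≈ Add(-416.67, Mul(3125.0, I))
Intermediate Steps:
Function('M')(l) = Mul(Pow(2, Rational(1, 2)), Pow(l, Rational(1, 2))) (Function('M')(l) = Pow(Mul(2, l), Rational(1, 2)) = Mul(Pow(2, Rational(1, 2)), Pow(l, Rational(1, 2))))
Function('K')(c) = Add(Rational(-2, 3), Pow(Add(2, c), Rational(1, 2))) (Function('K')(c) = Add(Rational(-2, 3), Pow(Add(Mul(Pow(2, Rational(1, 2)), Pow(Mul(Add(c, c), Pow(Add(c, 0), -1)), Rational(1, 2))), c), Rational(1, 2))) = Add(Rational(-2, 3), Pow(Add(Mul(Pow(2, Rational(1, 2)), Pow(Mul(Mul(2, c), Pow(c, -1)), Rational(1, 2))), c), Rational(1, 2))) = Add(Rational(-2, 3), Pow(Add(Mul(Pow(2, Rational(1, 2)), Pow(2, Rational(1, 2))), c), Rational(1, 2))) = Add(Rational(-2, 3), Pow(Add(2, c), Rational(1, 2))))
Mul(Function('K')(-27), Add(Add(Add(33, 471), -67), 188)) = Mul(Add(Rational(-2, 3), Pow(Add(2, -27), Rational(1, 2))), Add(Add(Add(33, 471), -67), 188)) = Mul(Add(Rational(-2, 3), Pow(-25, Rational(1, 2))), Add(Add(504, -67), 188)) = Mul(Add(Rational(-2, 3), Mul(5, I)), Add(437, 188)) = Mul(Add(Rational(-2, 3), Mul(5, I)), 625) = Add(Rational(-1250, 3), Mul(3125, I))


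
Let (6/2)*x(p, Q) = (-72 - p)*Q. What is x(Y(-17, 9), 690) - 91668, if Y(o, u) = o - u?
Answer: -102248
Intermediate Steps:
x(p, Q) = Q*(-72 - p)/3 (x(p, Q) = ((-72 - p)*Q)/3 = (Q*(-72 - p))/3 = Q*(-72 - p)/3)
x(Y(-17, 9), 690) - 91668 = -1/3*690*(72 + (-17 - 1*9)) - 91668 = -1/3*690*(72 + (-17 - 9)) - 91668 = -1/3*690*(72 - 26) - 91668 = -1/3*690*46 - 91668 = -10580 - 91668 = -102248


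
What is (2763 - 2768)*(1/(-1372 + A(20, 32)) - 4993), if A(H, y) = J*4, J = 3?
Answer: 6790481/272 ≈ 24965.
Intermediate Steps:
A(H, y) = 12 (A(H, y) = 3*4 = 12)
(2763 - 2768)*(1/(-1372 + A(20, 32)) - 4993) = (2763 - 2768)*(1/(-1372 + 12) - 4993) = -5*(1/(-1360) - 4993) = -5*(-1/1360 - 4993) = -5*(-6790481/1360) = 6790481/272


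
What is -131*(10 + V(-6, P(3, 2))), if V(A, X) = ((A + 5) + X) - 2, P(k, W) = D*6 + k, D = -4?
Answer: 1834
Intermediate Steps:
P(k, W) = -24 + k (P(k, W) = -4*6 + k = -24 + k)
V(A, X) = 3 + A + X (V(A, X) = ((5 + A) + X) - 2 = (5 + A + X) - 2 = 3 + A + X)
-131*(10 + V(-6, P(3, 2))) = -131*(10 + (3 - 6 + (-24 + 3))) = -131*(10 + (3 - 6 - 21)) = -131*(10 - 24) = -131*(-14) = 1834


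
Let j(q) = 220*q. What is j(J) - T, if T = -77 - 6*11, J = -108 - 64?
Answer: -37697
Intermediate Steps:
J = -172
T = -143 (T = -77 - 66 = -143)
j(J) - T = 220*(-172) - 1*(-143) = -37840 + 143 = -37697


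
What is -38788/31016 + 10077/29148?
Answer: -34085183/37668932 ≈ -0.90486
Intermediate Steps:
-38788/31016 + 10077/29148 = -38788*1/31016 + 10077*(1/29148) = -9697/7754 + 3359/9716 = -34085183/37668932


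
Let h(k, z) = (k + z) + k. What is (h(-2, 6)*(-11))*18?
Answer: -396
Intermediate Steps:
h(k, z) = z + 2*k
(h(-2, 6)*(-11))*18 = ((6 + 2*(-2))*(-11))*18 = ((6 - 4)*(-11))*18 = (2*(-11))*18 = -22*18 = -396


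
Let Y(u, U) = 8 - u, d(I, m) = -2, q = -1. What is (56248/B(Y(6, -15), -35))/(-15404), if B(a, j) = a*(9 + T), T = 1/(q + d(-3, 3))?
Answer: -21093/100126 ≈ -0.21066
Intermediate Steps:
T = -⅓ (T = 1/(-1 - 2) = 1/(-3) = -⅓ ≈ -0.33333)
B(a, j) = 26*a/3 (B(a, j) = a*(9 - ⅓) = a*(26/3) = 26*a/3)
(56248/B(Y(6, -15), -35))/(-15404) = (56248/((26*(8 - 1*6)/3)))/(-15404) = (56248/((26*(8 - 6)/3)))*(-1/15404) = (56248/(((26/3)*2)))*(-1/15404) = (56248/(52/3))*(-1/15404) = (56248*(3/52))*(-1/15404) = (42186/13)*(-1/15404) = -21093/100126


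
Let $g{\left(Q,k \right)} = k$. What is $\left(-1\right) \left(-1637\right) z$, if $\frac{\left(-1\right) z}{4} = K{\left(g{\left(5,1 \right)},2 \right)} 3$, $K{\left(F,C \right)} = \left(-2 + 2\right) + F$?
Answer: $-19644$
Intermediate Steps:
$K{\left(F,C \right)} = F$ ($K{\left(F,C \right)} = 0 + F = F$)
$z = -12$ ($z = - 4 \cdot 1 \cdot 3 = \left(-4\right) 3 = -12$)
$\left(-1\right) \left(-1637\right) z = \left(-1\right) \left(-1637\right) \left(-12\right) = 1637 \left(-12\right) = -19644$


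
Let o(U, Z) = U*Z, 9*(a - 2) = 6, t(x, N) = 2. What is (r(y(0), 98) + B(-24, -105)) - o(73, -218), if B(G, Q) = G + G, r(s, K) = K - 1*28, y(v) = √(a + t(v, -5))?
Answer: 15936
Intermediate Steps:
a = 8/3 (a = 2 + (⅑)*6 = 2 + ⅔ = 8/3 ≈ 2.6667)
y(v) = √42/3 (y(v) = √(8/3 + 2) = √(14/3) = √42/3)
r(s, K) = -28 + K (r(s, K) = K - 28 = -28 + K)
B(G, Q) = 2*G
(r(y(0), 98) + B(-24, -105)) - o(73, -218) = ((-28 + 98) + 2*(-24)) - 73*(-218) = (70 - 48) - 1*(-15914) = 22 + 15914 = 15936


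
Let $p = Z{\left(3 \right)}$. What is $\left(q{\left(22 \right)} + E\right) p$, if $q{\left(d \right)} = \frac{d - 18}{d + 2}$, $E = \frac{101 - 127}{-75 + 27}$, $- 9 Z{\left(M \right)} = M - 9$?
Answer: $\frac{17}{36} \approx 0.47222$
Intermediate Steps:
$Z{\left(M \right)} = 1 - \frac{M}{9}$ ($Z{\left(M \right)} = - \frac{M - 9}{9} = - \frac{-9 + M}{9} = 1 - \frac{M}{9}$)
$p = \frac{2}{3}$ ($p = 1 - \frac{1}{3} = \frac{2}{3} \approx 0.66667$)
$E = \frac{13}{24}$ ($E = - \frac{26}{-48} = \left(-26\right) \left(- \frac{1}{48}\right) = \frac{13}{24} \approx 0.54167$)
$q{\left(d \right)} = \frac{-18 + d}{2 + d}$
$\left(q{\left(22 \right)} + E\right) p = \left(\frac{-18 + 22}{2 + 22} + \frac{13}{24}\right) \frac{2}{3} = \left(\frac{1}{24} \cdot 4 + \frac{13}{24}\right) \frac{2}{3} = \left(\frac{1}{6} + \frac{13}{24}\right) \frac{2}{3} = \frac{17}{24} \cdot \frac{2}{3} = \frac{17}{36}$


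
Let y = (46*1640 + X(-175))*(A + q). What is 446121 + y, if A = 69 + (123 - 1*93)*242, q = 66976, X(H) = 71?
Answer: 5611290976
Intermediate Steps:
A = 7329 (A = 69 + (123 - 93)*242 = 69 + 30*242 = 69 + 7260 = 7329)
y = 5610844855 (y = (46*1640 + 71)*(7329 + 66976) = (75440 + 71)*74305 = 75511*74305 = 5610844855)
446121 + y = 446121 + 5610844855 = 5611290976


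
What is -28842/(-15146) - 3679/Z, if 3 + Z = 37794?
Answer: 39778688/22014711 ≈ 1.8069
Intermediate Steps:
Z = 37791 (Z = -3 + 37794 = 37791)
-28842/(-15146) - 3679/Z = -28842/(-15146) - 3679/37791 = -28842*(-1/15146) - 3679*1/37791 = 14421/7573 - 283/2907 = 39778688/22014711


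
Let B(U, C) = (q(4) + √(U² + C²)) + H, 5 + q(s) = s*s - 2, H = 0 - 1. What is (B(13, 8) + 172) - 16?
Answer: 164 + √233 ≈ 179.26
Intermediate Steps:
H = -1
q(s) = -7 + s² (q(s) = -5 + (s*s - 2) = -5 + (s² - 2) = -5 + (-2 + s²) = -7 + s²)
B(U, C) = 8 + √(C² + U²) (B(U, C) = ((-7 + 4²) + √(U² + C²)) - 1 = ((-7 + 16) + √(C² + U²)) - 1 = (9 + √(C² + U²)) - 1 = 8 + √(C² + U²))
(B(13, 8) + 172) - 16 = ((8 + √(8² + 13²)) + 172) - 16 = ((8 + √(64 + 169)) + 172) - 16 = ((8 + √233) + 172) - 16 = (180 + √233) - 16 = 164 + √233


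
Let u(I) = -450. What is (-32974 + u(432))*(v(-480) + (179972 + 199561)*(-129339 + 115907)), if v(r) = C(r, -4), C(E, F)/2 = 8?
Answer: 170391783109760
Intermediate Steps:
C(E, F) = 16 (C(E, F) = 2*8 = 16)
v(r) = 16
(-32974 + u(432))*(v(-480) + (179972 + 199561)*(-129339 + 115907)) = (-32974 - 450)*(16 + (179972 + 199561)*(-129339 + 115907)) = -33424*(16 + 379533*(-13432)) = -33424*(16 - 5097887256) = -33424*(-5097887240) = 170391783109760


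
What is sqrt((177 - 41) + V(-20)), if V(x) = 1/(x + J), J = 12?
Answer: sqrt(2174)/4 ≈ 11.657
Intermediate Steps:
V(x) = 1/(12 + x) (V(x) = 1/(x + 12) = 1/(12 + x))
sqrt((177 - 41) + V(-20)) = sqrt((177 - 41) + 1/(12 - 20)) = sqrt(136 + 1/(-8)) = sqrt(136 - 1/8) = sqrt(1087/8) = sqrt(2174)/4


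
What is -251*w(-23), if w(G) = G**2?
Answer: -132779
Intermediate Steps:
-251*w(-23) = -251*(-23)**2 = -251*529 = -132779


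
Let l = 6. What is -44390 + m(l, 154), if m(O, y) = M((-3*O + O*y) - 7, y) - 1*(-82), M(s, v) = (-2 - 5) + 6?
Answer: -44309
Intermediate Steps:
M(s, v) = -1 (M(s, v) = -7 + 6 = -1)
m(O, y) = 81 (m(O, y) = -1 - 1*(-82) = -1 + 82 = 81)
-44390 + m(l, 154) = -44390 + 81 = -44309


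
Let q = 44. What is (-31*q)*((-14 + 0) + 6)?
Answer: 10912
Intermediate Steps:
(-31*q)*((-14 + 0) + 6) = (-31*44)*((-14 + 0) + 6) = -1364*(-14 + 6) = -1364*(-8) = 10912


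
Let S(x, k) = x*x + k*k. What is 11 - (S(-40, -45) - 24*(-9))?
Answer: -3830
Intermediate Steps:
S(x, k) = k**2 + x**2 (S(x, k) = x**2 + k**2 = k**2 + x**2)
11 - (S(-40, -45) - 24*(-9)) = 11 - (((-45)**2 + (-40)**2) - 24*(-9)) = 11 - ((2025 + 1600) - 1*(-216)) = 11 - (3625 + 216) = 11 - 1*3841 = 11 - 3841 = -3830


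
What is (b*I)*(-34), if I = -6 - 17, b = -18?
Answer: -14076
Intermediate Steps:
I = -23
(b*I)*(-34) = -18*(-23)*(-34) = 414*(-34) = -14076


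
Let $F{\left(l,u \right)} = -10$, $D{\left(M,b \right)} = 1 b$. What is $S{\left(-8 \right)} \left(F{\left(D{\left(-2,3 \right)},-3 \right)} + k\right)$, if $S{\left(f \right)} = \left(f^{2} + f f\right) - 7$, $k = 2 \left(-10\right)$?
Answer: $-3630$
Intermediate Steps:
$D{\left(M,b \right)} = b$
$k = -20$
$S{\left(f \right)} = -7 + 2 f^{2}$ ($S{\left(f \right)} = \left(f^{2} + f^{2}\right) - 7 = 2 f^{2} - 7 = -7 + 2 f^{2}$)
$S{\left(-8 \right)} \left(F{\left(D{\left(-2,3 \right)},-3 \right)} + k\right) = \left(-7 + 2 \left(-8\right)^{2}\right) \left(-10 - 20\right) = \left(-7 + 2 \cdot 64\right) \left(-30\right) = \left(-7 + 128\right) \left(-30\right) = 121 \left(-30\right) = -3630$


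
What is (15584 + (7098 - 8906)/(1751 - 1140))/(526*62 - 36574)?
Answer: -4760008/1210391 ≈ -3.9326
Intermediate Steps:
(15584 + (7098 - 8906)/(1751 - 1140))/(526*62 - 36574) = (15584 - 1808/611)/(32612 - 36574) = (15584 - 1808*1/611)/(-3962) = (15584 - 1808/611)*(-1/3962) = (9520016/611)*(-1/3962) = -4760008/1210391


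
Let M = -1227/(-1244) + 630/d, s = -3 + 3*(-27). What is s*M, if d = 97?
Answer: -18957519/30167 ≈ -628.42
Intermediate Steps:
s = -84 (s = -3 - 81 = -84)
M = 902739/120668 (M = -1227/(-1244) + 630/97 = -1227*(-1/1244) + 630*(1/97) = 1227/1244 + 630/97 = 902739/120668 ≈ 7.4812)
s*M = -84*902739/120668 = -18957519/30167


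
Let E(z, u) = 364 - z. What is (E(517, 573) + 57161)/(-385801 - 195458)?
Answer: -8144/83037 ≈ -0.098077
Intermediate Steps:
(E(517, 573) + 57161)/(-385801 - 195458) = ((364 - 1*517) + 57161)/(-385801 - 195458) = ((364 - 517) + 57161)/(-581259) = (-153 + 57161)*(-1/581259) = 57008*(-1/581259) = -8144/83037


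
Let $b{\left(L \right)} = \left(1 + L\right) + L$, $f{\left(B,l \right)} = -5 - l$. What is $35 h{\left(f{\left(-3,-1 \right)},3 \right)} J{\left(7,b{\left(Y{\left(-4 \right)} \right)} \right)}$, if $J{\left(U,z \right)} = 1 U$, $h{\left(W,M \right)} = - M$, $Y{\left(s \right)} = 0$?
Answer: $-735$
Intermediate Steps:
$b{\left(L \right)} = 1 + 2 L$
$J{\left(U,z \right)} = U$
$35 h{\left(f{\left(-3,-1 \right)},3 \right)} J{\left(7,b{\left(Y{\left(-4 \right)} \right)} \right)} = 35 \left(\left(-1\right) 3\right) 7 = 35 \left(-3\right) 7 = \left(-105\right) 7 = -735$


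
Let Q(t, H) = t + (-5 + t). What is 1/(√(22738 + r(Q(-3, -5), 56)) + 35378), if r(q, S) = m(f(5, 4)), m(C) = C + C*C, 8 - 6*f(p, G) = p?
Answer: 141512/5006320581 - 2*√90955/5006320581 ≈ 2.8146e-5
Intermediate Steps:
f(p, G) = 4/3 - p/6
m(C) = C + C²
Q(t, H) = -5 + 2*t
r(q, S) = ¾ (r(q, S) = (4/3 - ⅙*5)*(1 + (4/3 - ⅙*5)) = (4/3 - ⅚)*(1 + (4/3 - ⅚)) = (1 + ½)/2 = (½)*(3/2) = ¾)
1/(√(22738 + r(Q(-3, -5), 56)) + 35378) = 1/(√(22738 + ¾) + 35378) = 1/(√(90955/4) + 35378) = 1/(√90955/2 + 35378) = 1/(35378 + √90955/2)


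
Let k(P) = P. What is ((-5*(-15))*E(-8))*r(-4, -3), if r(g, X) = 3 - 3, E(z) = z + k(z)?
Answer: 0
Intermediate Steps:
E(z) = 2*z (E(z) = z + z = 2*z)
r(g, X) = 0
((-5*(-15))*E(-8))*r(-4, -3) = ((-5*(-15))*(2*(-8)))*0 = (75*(-16))*0 = -1200*0 = 0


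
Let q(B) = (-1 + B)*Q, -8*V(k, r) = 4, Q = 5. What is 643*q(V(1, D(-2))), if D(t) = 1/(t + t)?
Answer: -9645/2 ≈ -4822.5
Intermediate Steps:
D(t) = 1/(2*t)
V(k, r) = -½ (V(k, r) = -⅛*4 = -½)
q(B) = -5 + 5*B (q(B) = (-1 + B)*5 = -5 + 5*B)
643*q(V(1, D(-2))) = 643*(-5 + 5*(-½)) = 643*(-5 - 5/2) = 643*(-15/2) = -9645/2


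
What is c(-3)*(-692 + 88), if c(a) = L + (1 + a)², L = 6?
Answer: -6040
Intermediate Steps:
c(a) = 6 + (1 + a)²
c(-3)*(-692 + 88) = (6 + (1 - 3)²)*(-692 + 88) = (6 + (-2)²)*(-604) = (6 + 4)*(-604) = 10*(-604) = -6040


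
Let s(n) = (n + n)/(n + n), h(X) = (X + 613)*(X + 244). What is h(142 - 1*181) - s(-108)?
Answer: 117669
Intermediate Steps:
h(X) = (244 + X)*(613 + X) (h(X) = (613 + X)*(244 + X) = (244 + X)*(613 + X))
s(n) = 1 (s(n) = (2*n)/((2*n)) = (2*n)*(1/(2*n)) = 1)
h(142 - 1*181) - s(-108) = (149572 + (142 - 1*181)² + 857*(142 - 1*181)) - 1*1 = (149572 + (142 - 181)² + 857*(142 - 181)) - 1 = (149572 + (-39)² + 857*(-39)) - 1 = (149572 + 1521 - 33423) - 1 = 117670 - 1 = 117669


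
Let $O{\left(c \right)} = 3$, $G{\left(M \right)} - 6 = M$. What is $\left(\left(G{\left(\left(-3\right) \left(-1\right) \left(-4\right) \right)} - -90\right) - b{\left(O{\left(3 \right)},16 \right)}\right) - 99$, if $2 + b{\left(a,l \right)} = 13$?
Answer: $-26$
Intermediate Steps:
$G{\left(M \right)} = 6 + M$
$b{\left(a,l \right)} = 11$ ($b{\left(a,l \right)} = -2 + 13 = 11$)
$\left(\left(G{\left(\left(-3\right) \left(-1\right) \left(-4\right) \right)} - -90\right) - b{\left(O{\left(3 \right)},16 \right)}\right) - 99 = \left(\left(\left(6 + \left(-3\right) \left(-1\right) \left(-4\right)\right) - -90\right) - 11\right) - 99 = \left(\left(\left(6 + 3 \left(-4\right)\right) + 90\right) - 11\right) - 99 = \left(\left(\left(6 - 12\right) + 90\right) - 11\right) - 99 = \left(\left(-6 + 90\right) - 11\right) - 99 = \left(84 - 11\right) - 99 = 73 - 99 = -26$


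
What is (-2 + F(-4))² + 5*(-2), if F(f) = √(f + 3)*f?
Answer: -22 + 16*I ≈ -22.0 + 16.0*I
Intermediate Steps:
F(f) = f*√(3 + f) (F(f) = √(3 + f)*f = f*√(3 + f))
(-2 + F(-4))² + 5*(-2) = (-2 - 4*√(3 - 4))² + 5*(-2) = (-2 - 4*I)² - 10 = -10 + (-2 - 4*I)²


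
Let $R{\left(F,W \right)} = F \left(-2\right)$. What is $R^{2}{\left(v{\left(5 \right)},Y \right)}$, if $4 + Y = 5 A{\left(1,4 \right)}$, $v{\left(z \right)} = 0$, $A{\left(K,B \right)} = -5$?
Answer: $0$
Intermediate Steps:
$Y = -29$ ($Y = -4 + 5 \left(-5\right) = -4 - 25 = -29$)
$R{\left(F,W \right)} = - 2 F$
$R^{2}{\left(v{\left(5 \right)},Y \right)} = \left(\left(-2\right) 0\right)^{2} = 0^{2} = 0$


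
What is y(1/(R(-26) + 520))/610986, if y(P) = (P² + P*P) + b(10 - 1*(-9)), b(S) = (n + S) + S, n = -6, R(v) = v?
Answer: 3904577/74551289748 ≈ 5.2374e-5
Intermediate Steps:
b(S) = -6 + 2*S (b(S) = (-6 + S) + S = -6 + 2*S)
y(P) = 32 + 2*P² (y(P) = (P² + P*P) + (-6 + 2*(10 - 1*(-9))) = (P² + P²) + (-6 + 2*(10 + 9)) = 2*P² + (-6 + 2*19) = 2*P² + (-6 + 38) = 2*P² + 32 = 32 + 2*P²)
y(1/(R(-26) + 520))/610986 = (32 + 2*(1/(-26 + 520))²)/610986 = (32 + 2*(1/494)²)*(1/610986) = (32 + 2*(1/244036))*(1/610986) = (32 + 1/122018)*(1/610986) = (3904577/122018)*(1/610986) = 3904577/74551289748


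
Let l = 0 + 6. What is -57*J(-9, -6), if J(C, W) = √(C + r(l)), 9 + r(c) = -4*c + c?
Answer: -342*I ≈ -342.0*I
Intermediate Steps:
l = 6
r(c) = -9 - 3*c (r(c) = -9 + (-4*c + c) = -9 - 3*c)
J(C, W) = √(-27 + C) (J(C, W) = √(C + (-9 - 3*6)) = √(C + (-9 - 18)) = √(C - 27) = √(-27 + C))
-57*J(-9, -6) = -57*√(-27 - 9) = -342*I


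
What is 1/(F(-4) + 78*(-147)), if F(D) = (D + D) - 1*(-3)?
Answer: -1/11471 ≈ -8.7176e-5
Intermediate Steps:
F(D) = 3 + 2*D (F(D) = 2*D + 3 = 3 + 2*D)
1/(F(-4) + 78*(-147)) = 1/((3 + 2*(-4)) + 78*(-147)) = 1/((3 - 8) - 11466) = 1/(-5 - 11466) = 1/(-11471) = -1/11471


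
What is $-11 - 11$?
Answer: $-22$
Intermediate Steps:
$-11 - 11 = -22$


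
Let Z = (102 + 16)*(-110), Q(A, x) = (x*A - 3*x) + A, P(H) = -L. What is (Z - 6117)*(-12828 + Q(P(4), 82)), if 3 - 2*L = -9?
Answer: 259184484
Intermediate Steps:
L = 6 (L = 3/2 - 1/2*(-9) = 3/2 + 9/2 = 6)
P(H) = -6 (P(H) = -1*6 = -6)
Q(A, x) = A - 3*x + A*x (Q(A, x) = (A*x - 3*x) + A = (-3*x + A*x) + A = A - 3*x + A*x)
Z = -12980 (Z = 118*(-110) = -12980)
(Z - 6117)*(-12828 + Q(P(4), 82)) = (-12980 - 6117)*(-12828 + (-6 - 3*82 - 6*82)) = -19097*(-12828 + (-6 - 246 - 492)) = -19097*(-12828 - 744) = -19097*(-13572) = 259184484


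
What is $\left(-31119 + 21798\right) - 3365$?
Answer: $-12686$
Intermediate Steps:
$\left(-31119 + 21798\right) - 3365 = -9321 - 3365 = -12686$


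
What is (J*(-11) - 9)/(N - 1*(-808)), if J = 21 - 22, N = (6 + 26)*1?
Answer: 1/420 ≈ 0.0023810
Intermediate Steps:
N = 32 (N = 32*1 = 32)
J = -1
(J*(-11) - 9)/(N - 1*(-808)) = (-1*(-11) - 9)/(32 - 1*(-808)) = (11 - 9)/(32 + 808) = 2/840 = 2*(1/840) = 1/420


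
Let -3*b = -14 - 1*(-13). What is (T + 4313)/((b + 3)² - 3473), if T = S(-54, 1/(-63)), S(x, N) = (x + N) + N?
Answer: -268315/218099 ≈ -1.2302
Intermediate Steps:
b = ⅓ (b = -(-14 - 1*(-13))/3 = -(-14 + 13)/3 = -⅓*(-1) = ⅓ ≈ 0.33333)
S(x, N) = x + 2*N (S(x, N) = (N + x) + N = x + 2*N)
T = -3404/63 (T = -54 + 2/(-63) = -54 + 2*(-1/63) = -54 - 2/63 = -3404/63 ≈ -54.032)
(T + 4313)/((b + 3)² - 3473) = (-3404/63 + 4313)/((⅓ + 3)² - 3473) = 268315/(63*((10/3)² - 3473)) = 268315/(63*(100/9 - 3473)) = 268315/(63*(-31157/9)) = (268315/63)*(-9/31157) = -268315/218099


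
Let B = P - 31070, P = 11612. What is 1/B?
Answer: -1/19458 ≈ -5.1393e-5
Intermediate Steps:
B = -19458 (B = 11612 - 31070 = -19458)
1/B = 1/(-19458) = -1/19458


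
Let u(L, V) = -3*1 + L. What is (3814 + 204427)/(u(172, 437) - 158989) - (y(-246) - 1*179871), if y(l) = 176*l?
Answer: 35443174699/158820 ≈ 2.2317e+5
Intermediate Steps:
u(L, V) = -3 + L
(3814 + 204427)/(u(172, 437) - 158989) - (y(-246) - 1*179871) = (3814 + 204427)/((-3 + 172) - 158989) - (176*(-246) - 1*179871) = 208241/(169 - 158989) - (-43296 - 179871) = 208241/(-158820) - 1*(-223167) = 208241*(-1/158820) + 223167 = -208241/158820 + 223167 = 35443174699/158820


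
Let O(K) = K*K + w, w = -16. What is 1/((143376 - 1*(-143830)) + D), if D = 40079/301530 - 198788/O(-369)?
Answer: 8210360370/2358053863628183 ≈ 3.4818e-6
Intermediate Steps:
O(K) = -16 + K² (O(K) = K*K - 16 = K² - 16 = -16 + K²)
D = -10896798037/8210360370 (D = 40079/301530 - 198788/(-16 + (-369)²) = 40079*(1/301530) - 198788/(-16 + 136161) = 40079/301530 - 198788/136145 = -10896798037/8210360370 ≈ -1.3272)
1/((143376 - 1*(-143830)) + D) = 1/((143376 - 1*(-143830)) - 10896798037/8210360370) = 1/((143376 + 143830) - 10896798037/8210360370) = 1/(287206 - 10896798037/8210360370) = 1/(2358053863628183/8210360370) = 8210360370/2358053863628183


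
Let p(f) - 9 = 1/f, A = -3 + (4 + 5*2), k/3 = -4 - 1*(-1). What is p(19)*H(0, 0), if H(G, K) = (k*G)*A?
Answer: 0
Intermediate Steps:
k = -9 (k = 3*(-4 - 1*(-1)) = 3*(-4 + 1) = 3*(-3) = -9)
A = 11 (A = -3 + (4 + 10) = -3 + 14 = 11)
H(G, K) = -99*G (H(G, K) = -9*G*11 = -99*G)
p(f) = 9 + 1/f
p(19)*H(0, 0) = (9 + 1/19)*(-99*0) = (9 + 1/19)*0 = (172/19)*0 = 0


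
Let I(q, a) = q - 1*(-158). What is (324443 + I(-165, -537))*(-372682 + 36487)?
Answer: -109073761020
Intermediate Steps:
I(q, a) = 158 + q (I(q, a) = q + 158 = 158 + q)
(324443 + I(-165, -537))*(-372682 + 36487) = (324443 + (158 - 165))*(-372682 + 36487) = (324443 - 7)*(-336195) = 324436*(-336195) = -109073761020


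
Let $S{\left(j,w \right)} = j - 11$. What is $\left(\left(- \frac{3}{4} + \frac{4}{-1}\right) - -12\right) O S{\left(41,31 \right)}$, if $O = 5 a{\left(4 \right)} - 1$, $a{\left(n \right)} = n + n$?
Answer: $\frac{16965}{2} \approx 8482.5$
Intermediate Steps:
$a{\left(n \right)} = 2 n$
$O = 39$ ($O = 5 \cdot 2 \cdot 4 - 1 = 5 \cdot 8 - 1 = 40 - 1 = 39$)
$S{\left(j,w \right)} = -11 + j$
$\left(\left(- \frac{3}{4} + \frac{4}{-1}\right) - -12\right) O S{\left(41,31 \right)} = \left(\left(- \frac{3}{4} + \frac{4}{-1}\right) - -12\right) 39 \left(-11 + 41\right) = \left(\left(\left(-3\right) \frac{1}{4} + 4 \left(-1\right)\right) + 12\right) 39 \cdot 30 = \left(\left(- \frac{3}{4} - 4\right) + 12\right) 39 \cdot 30 = \left(- \frac{19}{4} + 12\right) 39 \cdot 30 = \frac{29}{4} \cdot 39 \cdot 30 = \frac{1131}{4} \cdot 30 = \frac{16965}{2}$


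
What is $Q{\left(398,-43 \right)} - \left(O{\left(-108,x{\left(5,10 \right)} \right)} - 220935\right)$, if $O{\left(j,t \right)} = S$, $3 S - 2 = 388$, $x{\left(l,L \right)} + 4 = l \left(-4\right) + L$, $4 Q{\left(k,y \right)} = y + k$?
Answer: $\frac{883575}{4} \approx 2.2089 \cdot 10^{5}$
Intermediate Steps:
$Q{\left(k,y \right)} = \frac{k}{4} + \frac{y}{4}$ ($Q{\left(k,y \right)} = \frac{y + k}{4} = \frac{k + y}{4} = \frac{k}{4} + \frac{y}{4}$)
$x{\left(l,L \right)} = -4 + L - 4 l$ ($x{\left(l,L \right)} = -4 + \left(l \left(-4\right) + L\right) = -4 + \left(- 4 l + L\right) = -4 + \left(L - 4 l\right) = -4 + L - 4 l$)
$S = 130$ ($S = \frac{2}{3} + \frac{1}{3} \cdot 388 = \frac{2}{3} + \frac{388}{3} = 130$)
$O{\left(j,t \right)} = 130$
$Q{\left(398,-43 \right)} - \left(O{\left(-108,x{\left(5,10 \right)} \right)} - 220935\right) = \left(\frac{1}{4} \cdot 398 + \frac{1}{4} \left(-43\right)\right) - \left(130 - 220935\right) = \left(\frac{199}{2} - \frac{43}{4}\right) - \left(130 - 220935\right) = \frac{355}{4} - -220805 = \frac{355}{4} + 220805 = \frac{883575}{4}$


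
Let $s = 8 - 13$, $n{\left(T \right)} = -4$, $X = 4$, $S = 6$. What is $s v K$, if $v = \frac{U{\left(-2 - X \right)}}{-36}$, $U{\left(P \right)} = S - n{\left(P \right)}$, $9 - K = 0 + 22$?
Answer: $- \frac{325}{18} \approx -18.056$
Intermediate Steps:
$K = -13$ ($K = 9 - \left(0 + 22\right) = 9 - 22 = -13$)
$U{\left(P \right)} = 10$ ($U{\left(P \right)} = 6 - -4 = 6 + 4 = 10$)
$v = - \frac{5}{18}$ ($v = \frac{10}{-36} = 10 \left(- \frac{1}{36}\right) = - \frac{5}{18} \approx -0.27778$)
$s = -5$ ($s = 8 - 13 = -5$)
$s v K = \left(-5\right) \left(- \frac{5}{18}\right) \left(-13\right) = \frac{25}{18} \left(-13\right) = - \frac{325}{18}$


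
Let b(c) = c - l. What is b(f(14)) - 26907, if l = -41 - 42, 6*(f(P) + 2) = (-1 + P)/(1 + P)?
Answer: -2414327/90 ≈ -26826.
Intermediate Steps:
f(P) = -2 + (-1 + P)/(6*(1 + P)) (f(P) = -2 + ((-1 + P)/(1 + P))/6 = -2 + (-1 + P)/(6*(1 + P)))
l = -83
b(c) = 83 + c (b(c) = c - 1*(-83) = c + 83 = 83 + c)
b(f(14)) - 26907 = (83 + (-13 - 11*14)/(6*(1 + 14))) - 26907 = (83 + (1/6)*(-13 - 154)/15) - 26907 = (83 + (1/6)*(1/15)*(-167)) - 26907 = (83 - 167/90) - 26907 = 7303/90 - 26907 = -2414327/90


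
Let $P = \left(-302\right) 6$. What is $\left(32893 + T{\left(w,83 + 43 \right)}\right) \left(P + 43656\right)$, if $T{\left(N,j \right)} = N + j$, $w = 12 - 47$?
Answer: $1380182496$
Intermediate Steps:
$w = -35$ ($w = 12 - 47 = -35$)
$P = -1812$
$\left(32893 + T{\left(w,83 + 43 \right)}\right) \left(P + 43656\right) = \left(32893 + \left(-35 + \left(83 + 43\right)\right)\right) \left(-1812 + 43656\right) = \left(32893 + \left(-35 + 126\right)\right) 41844 = \left(32893 + 91\right) 41844 = 32984 \cdot 41844 = 1380182496$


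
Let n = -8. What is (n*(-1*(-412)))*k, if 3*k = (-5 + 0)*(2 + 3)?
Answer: 82400/3 ≈ 27467.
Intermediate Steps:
k = -25/3 (k = ((-5 + 0)*(2 + 3))/3 = (-5*5)/3 = (⅓)*(-25) = -25/3 ≈ -8.3333)
(n*(-1*(-412)))*k = -(-8)*(-412)*(-25/3) = -8*412*(-25/3) = -3296*(-25/3) = 82400/3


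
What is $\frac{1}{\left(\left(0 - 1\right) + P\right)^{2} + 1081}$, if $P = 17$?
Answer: $\frac{1}{1337} \approx 0.00074794$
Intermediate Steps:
$\frac{1}{\left(\left(0 - 1\right) + P\right)^{2} + 1081} = \frac{1}{\left(\left(0 - 1\right) + 17\right)^{2} + 1081} = \frac{1}{\left(-1 + 17\right)^{2} + 1081} = \frac{1}{16^{2} + 1081} = \frac{1}{256 + 1081} = \frac{1}{1337}$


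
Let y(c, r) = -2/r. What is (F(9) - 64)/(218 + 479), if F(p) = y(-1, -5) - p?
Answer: -363/3485 ≈ -0.10416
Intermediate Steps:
F(p) = ⅖ - p (F(p) = -2/(-5) - p = -2*(-⅕) - p = ⅖ - p)
(F(9) - 64)/(218 + 479) = ((⅖ - 1*9) - 64)/(218 + 479) = ((⅖ - 9) - 64)/697 = (-43/5 - 64)*(1/697) = -363/5*1/697 = -363/3485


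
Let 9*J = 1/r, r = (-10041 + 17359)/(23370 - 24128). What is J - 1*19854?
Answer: -653812453/32931 ≈ -19854.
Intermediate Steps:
r = -3659/379 (r = 7318/(-758) = 7318*(-1/758) = -3659/379 ≈ -9.6544)
J = -379/32931 (J = 1/(9*(-3659/379)) = (1/9)*(-379/3659) = -379/32931 ≈ -0.011509)
J - 1*19854 = -379/32931 - 1*19854 = -379/32931 - 19854 = -653812453/32931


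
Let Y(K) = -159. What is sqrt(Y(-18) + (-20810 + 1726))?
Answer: I*sqrt(19243) ≈ 138.72*I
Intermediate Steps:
sqrt(Y(-18) + (-20810 + 1726)) = sqrt(-159 + (-20810 + 1726)) = sqrt(-159 - 19084) = sqrt(-19243) = I*sqrt(19243)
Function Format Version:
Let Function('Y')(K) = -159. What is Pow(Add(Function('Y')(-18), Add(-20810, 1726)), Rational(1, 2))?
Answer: Mul(I, Pow(19243, Rational(1, 2))) ≈ Mul(138.72, I)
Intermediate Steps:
Pow(Add(Function('Y')(-18), Add(-20810, 1726)), Rational(1, 2)) = Pow(Add(-159, Add(-20810, 1726)), Rational(1, 2)) = Pow(Add(-159, -19084), Rational(1, 2)) = Pow(-19243, Rational(1, 2)) = Mul(I, Pow(19243, Rational(1, 2)))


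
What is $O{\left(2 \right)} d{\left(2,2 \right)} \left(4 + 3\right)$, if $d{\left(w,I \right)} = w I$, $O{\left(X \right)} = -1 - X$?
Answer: $-84$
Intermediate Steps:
$d{\left(w,I \right)} = I w$
$O{\left(2 \right)} d{\left(2,2 \right)} \left(4 + 3\right) = \left(-1 - 2\right) 2 \cdot 2 \left(4 + 3\right) = \left(-1 - 2\right) 4 \cdot 7 = \left(-3\right) 28 = -84$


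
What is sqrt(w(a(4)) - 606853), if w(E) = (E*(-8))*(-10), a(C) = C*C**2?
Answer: 11*I*sqrt(4973) ≈ 775.71*I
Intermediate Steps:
a(C) = C**3
w(E) = 80*E (w(E) = -8*E*(-10) = 80*E)
sqrt(w(a(4)) - 606853) = sqrt(80*4**3 - 606853) = sqrt(80*64 - 606853) = sqrt(5120 - 606853) = sqrt(-601733) = 11*I*sqrt(4973)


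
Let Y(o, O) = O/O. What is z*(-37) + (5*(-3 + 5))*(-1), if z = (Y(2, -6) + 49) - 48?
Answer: -84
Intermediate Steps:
Y(o, O) = 1
z = 2 (z = (1 + 49) - 48 = 50 - 48 = 2)
z*(-37) + (5*(-3 + 5))*(-1) = 2*(-37) + (5*(-3 + 5))*(-1) = -74 + (5*2)*(-1) = -74 + 10*(-1) = -74 - 10 = -84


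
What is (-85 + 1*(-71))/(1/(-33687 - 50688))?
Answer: 13162500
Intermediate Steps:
(-85 + 1*(-71))/(1/(-33687 - 50688)) = (-85 - 71)/(1/(-84375)) = -156/(-1/84375) = -156*(-84375) = 13162500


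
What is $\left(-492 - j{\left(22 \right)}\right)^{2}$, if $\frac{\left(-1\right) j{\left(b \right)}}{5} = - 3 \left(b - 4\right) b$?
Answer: $41370624$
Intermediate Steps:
$j{\left(b \right)} = - 5 b \left(12 - 3 b\right)$ ($j{\left(b \right)} = - 5 - 3 \left(b - 4\right) b = - 5 - 3 \left(-4 + b\right) b = - 5 \left(12 - 3 b\right) b = - 5 b \left(12 - 3 b\right)$)
$\left(-492 - j{\left(22 \right)}\right)^{2} = \left(-492 - 15 \cdot 22 \left(-4 + 22\right)\right)^{2} = \left(-492 - 15 \cdot 22 \cdot 18\right)^{2} = \left(-492 - 5940\right)^{2} = \left(-6432\right)^{2} = 41370624$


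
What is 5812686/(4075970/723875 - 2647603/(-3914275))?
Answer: 131759446593936150/142968008747 ≈ 9.2160e+5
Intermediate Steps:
5812686/(4075970/723875 - 2647603/(-3914275)) = 5812686/(4075970*(1/723875) - 2647603*(-1/3914275)) = 5812686/(815194/144775 + 2647603/3914275) = 5812686/(142968008747/22667566525) = 5812686*(22667566525/142968008747) = 131759446593936150/142968008747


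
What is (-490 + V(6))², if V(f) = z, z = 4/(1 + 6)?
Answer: 11737476/49 ≈ 2.3954e+5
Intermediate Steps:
z = 4/7 ≈ 0.57143
V(f) = 4/7
(-490 + V(6))² = (-490 + 4/7)² = (-3426/7)² = 11737476/49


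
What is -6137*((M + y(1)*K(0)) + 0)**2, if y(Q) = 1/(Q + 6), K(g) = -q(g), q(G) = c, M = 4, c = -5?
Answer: -6683193/49 ≈ -1.3639e+5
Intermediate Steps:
q(G) = -5
K(g) = 5 (K(g) = -1*(-5) = 5)
y(Q) = 1/(6 + Q)
-6137*((M + y(1)*K(0)) + 0)**2 = -6137*((4 + 5/(6 + 1)) + 0)**2 = -6137*((4 + 5/7) + 0)**2 = -6137*(33/7 + 0)**2 = -6137*(33/7)**2 = -6137*1089/49 = -6683193/49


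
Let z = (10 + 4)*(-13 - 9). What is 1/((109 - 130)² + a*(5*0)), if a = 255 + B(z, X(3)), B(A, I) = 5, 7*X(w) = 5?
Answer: 1/441 ≈ 0.0022676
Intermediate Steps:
z = -308 (z = 14*(-22) = -308)
X(w) = 5/7 (X(w) = (⅐)*5 = 5/7)
a = 260 (a = 255 + 5 = 260)
1/((109 - 130)² + a*(5*0)) = 1/((109 - 130)² + 260*(5*0)) = 1/((-21)² + 260*0) = 1/(441 + 0) = 1/441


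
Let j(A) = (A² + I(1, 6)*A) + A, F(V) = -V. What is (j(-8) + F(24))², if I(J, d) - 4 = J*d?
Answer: 2304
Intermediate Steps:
I(J, d) = 4 + J*d
j(A) = A² + 11*A (j(A) = (A² + (4 + 1*6)*A) + A = (A² + (4 + 6)*A) + A = (A² + 10*A) + A = A² + 11*A)
(j(-8) + F(24))² = (-8*(11 - 8) - 1*24)² = (-8*3 - 24)² = (-24 - 24)² = (-48)² = 2304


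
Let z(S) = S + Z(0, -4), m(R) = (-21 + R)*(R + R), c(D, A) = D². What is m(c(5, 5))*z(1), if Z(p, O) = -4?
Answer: -600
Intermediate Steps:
m(R) = 2*R*(-21 + R) (m(R) = (-21 + R)*(2*R) = 2*R*(-21 + R))
z(S) = -4 + S (z(S) = S - 4 = -4 + S)
m(c(5, 5))*z(1) = (2*5²*(-21 + 5²))*(-4 + 1) = (2*25*(-21 + 25))*(-3) = (2*25*4)*(-3) = 200*(-3) = -600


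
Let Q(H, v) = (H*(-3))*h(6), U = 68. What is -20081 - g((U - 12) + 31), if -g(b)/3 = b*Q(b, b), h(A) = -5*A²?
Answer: 12241699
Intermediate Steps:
Q(H, v) = 540*H (Q(H, v) = (H*(-3))*(-5*6²) = (-3*H)*(-5*36) = -3*H*(-180) = 540*H)
g(b) = -1620*b² (g(b) = -3*b*540*b = -1620*b²)
-20081 - g((U - 12) + 31) = -20081 - (-1620)*((68 - 12) + 31)² = -20081 - (-1620)*(56 + 31)² = -20081 - (-1620)*87² = -20081 - (-1620)*7569 = -20081 - 1*(-12261780) = -20081 + 12261780 = 12241699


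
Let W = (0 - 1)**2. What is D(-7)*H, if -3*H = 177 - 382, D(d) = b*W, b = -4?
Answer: -820/3 ≈ -273.33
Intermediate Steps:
W = 1 (W = (-1)**2 = 1)
D(d) = -4 (D(d) = -4*1 = -4)
H = 205/3 (H = -(177 - 382)/3 = -1/3*(-205) = 205/3 ≈ 68.333)
D(-7)*H = -4*205/3 = -820/3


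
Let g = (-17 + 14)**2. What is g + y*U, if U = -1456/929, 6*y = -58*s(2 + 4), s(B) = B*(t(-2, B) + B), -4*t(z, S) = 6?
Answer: 388377/929 ≈ 418.06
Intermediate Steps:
t(z, S) = -3/2 (t(z, S) = -1/4*6 = -3/2)
s(B) = B*(-3/2 + B)
g = 9 (g = (-3)**2 = 9)
y = -261 (y = (-29*(2 + 4)*(-3 + 2*(2 + 4)))/6 = (-29*6*(-3 + 2*6))/6 = (-29*6*(-3 + 12))/6 = (-29*6*9)/6 = (-58*27)/6 = (1/6)*(-1566) = -261)
U = -1456/929 (U = -1456*1/929 = -1456/929 ≈ -1.5673)
g + y*U = 9 - 261*(-1456/929) = 9 + 380016/929 = 388377/929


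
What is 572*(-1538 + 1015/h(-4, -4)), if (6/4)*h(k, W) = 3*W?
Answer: -1904617/2 ≈ -9.5231e+5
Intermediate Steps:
h(k, W) = 2*W (h(k, W) = 2*(3*W)/3 = 2*W)
572*(-1538 + 1015/h(-4, -4)) = 572*(-1538 + 1015/((2*(-4)))) = 572*(-1538 + 1015/(-8)) = 572*(-1538 + 1015*(-⅛)) = 572*(-1538 - 1015/8) = 572*(-13319/8) = -1904617/2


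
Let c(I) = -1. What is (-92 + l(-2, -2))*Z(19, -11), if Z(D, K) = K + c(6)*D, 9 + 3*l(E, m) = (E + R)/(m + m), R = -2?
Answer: 2840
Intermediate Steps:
l(E, m) = -3 + (-2 + E)/(6*m) (l(E, m) = -3 + ((E - 2)/(m + m))/3 = -3 + ((-2 + E)/((2*m)))/3 = -3 + ((-2 + E)*(1/(2*m)))/3 = -3 + ((-2 + E)/(2*m))/3 = -3 + (-2 + E)/(6*m))
Z(D, K) = K - D
(-92 + l(-2, -2))*Z(19, -11) = (-92 + (⅙)*(-2 - 2 - 18*(-2))/(-2))*(-11 - 1*19) = (-92 + (⅙)*(-½)*(-2 - 2 + 36))*(-11 - 19) = (-92 + (⅙)*(-½)*32)*(-30) = (-92 - 8/3)*(-30) = -284/3*(-30) = 2840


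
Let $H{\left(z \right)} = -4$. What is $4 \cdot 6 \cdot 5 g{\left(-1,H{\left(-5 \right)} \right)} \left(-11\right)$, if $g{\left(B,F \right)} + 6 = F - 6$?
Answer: $21120$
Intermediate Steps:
$g{\left(B,F \right)} = -12 + F$ ($g{\left(B,F \right)} = -6 + \left(F - 6\right) = -6 + \left(-6 + F\right) = -12 + F$)
$4 \cdot 6 \cdot 5 g{\left(-1,H{\left(-5 \right)} \right)} \left(-11\right) = 4 \cdot 6 \cdot 5 \left(-12 - 4\right) \left(-11\right) = 24 \cdot 5 \left(-16\right) \left(-11\right) = 120 \left(-16\right) \left(-11\right) = \left(-1920\right) \left(-11\right) = 21120$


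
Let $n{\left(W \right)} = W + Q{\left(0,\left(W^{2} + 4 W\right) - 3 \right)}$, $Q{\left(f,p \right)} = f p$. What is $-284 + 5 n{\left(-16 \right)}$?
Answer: $-364$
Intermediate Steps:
$n{\left(W \right)} = W$ ($n{\left(W \right)} = W + 0 \left(\left(W^{2} + 4 W\right) - 3\right) = W + 0 \left(-3 + W^{2} + 4 W\right) = W + 0 = W$)
$-284 + 5 n{\left(-16 \right)} = -284 + 5 \left(-16\right) = -284 - 80 = -364$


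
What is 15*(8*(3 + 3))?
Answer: 720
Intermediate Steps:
15*(8*(3 + 3)) = 15*(8*6) = 15*48 = 720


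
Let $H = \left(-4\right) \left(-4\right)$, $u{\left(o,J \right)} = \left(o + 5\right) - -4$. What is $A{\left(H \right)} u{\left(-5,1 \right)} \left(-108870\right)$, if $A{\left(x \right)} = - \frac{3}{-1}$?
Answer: $-1306440$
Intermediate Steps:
$u{\left(o,J \right)} = 9 + o$ ($u{\left(o,J \right)} = \left(5 + o\right) + 4 = 9 + o$)
$H = 16$
$A{\left(x \right)} = 3$ ($A{\left(x \right)} = \left(-3\right) \left(-1\right) = 3$)
$A{\left(H \right)} u{\left(-5,1 \right)} \left(-108870\right) = 3 \left(9 - 5\right) \left(-108870\right) = 3 \cdot 4 \left(-108870\right) = 12 \left(-108870\right) = -1306440$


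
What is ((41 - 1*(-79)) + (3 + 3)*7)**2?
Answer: 26244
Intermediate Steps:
((41 - 1*(-79)) + (3 + 3)*7)**2 = ((41 + 79) + 6*7)**2 = (120 + 42)**2 = 162**2 = 26244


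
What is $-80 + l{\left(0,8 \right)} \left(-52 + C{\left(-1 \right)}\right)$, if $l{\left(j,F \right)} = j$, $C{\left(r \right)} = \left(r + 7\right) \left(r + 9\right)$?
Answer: $-80$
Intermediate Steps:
$C{\left(r \right)} = \left(7 + r\right) \left(9 + r\right)$
$-80 + l{\left(0,8 \right)} \left(-52 + C{\left(-1 \right)}\right) = -80 + 0 \left(-52 + \left(63 + \left(-1\right)^{2} + 16 \left(-1\right)\right)\right) = -80 + 0 \left(-52 + \left(63 + 1 - 16\right)\right) = -80 + 0 \left(-52 + 48\right) = -80 + 0 \left(-4\right) = -80 + 0 = -80$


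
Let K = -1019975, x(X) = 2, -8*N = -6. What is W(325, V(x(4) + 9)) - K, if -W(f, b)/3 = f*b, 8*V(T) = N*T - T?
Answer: 32649925/32 ≈ 1.0203e+6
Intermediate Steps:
N = ¾ (N = -⅛*(-6) = ¾ ≈ 0.75000)
V(T) = -T/32 (V(T) = (3*T/4 - T)/8 = (-T/4)/8 = -T/32)
W(f, b) = -3*b*f (W(f, b) = -3*f*b = -3*b*f)
W(325, V(x(4) + 9)) - K = -3*(-(2 + 9)/32)*325 - 1*(-1019975) = -3*(-1/32*11)*325 + 1019975 = -3*(-11/32)*325 + 1019975 = 10725/32 + 1019975 = 32649925/32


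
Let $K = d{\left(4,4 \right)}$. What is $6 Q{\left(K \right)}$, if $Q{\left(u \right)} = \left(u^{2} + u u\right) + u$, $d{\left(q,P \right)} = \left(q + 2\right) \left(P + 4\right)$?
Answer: $27936$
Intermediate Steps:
$d{\left(q,P \right)} = \left(2 + q\right) \left(4 + P\right)$
$K = 48$ ($K = 8 + 2 \cdot 4 + 4 \cdot 4 + 4 \cdot 4 = 8 + 8 + 16 + 16 = 48$)
$Q{\left(u \right)} = u + 2 u^{2}$ ($Q{\left(u \right)} = \left(u^{2} + u^{2}\right) + u = 2 u^{2} + u = u + 2 u^{2}$)
$6 Q{\left(K \right)} = 6 \cdot 48 \left(1 + 2 \cdot 48\right) = 6 \cdot 48 \left(1 + 96\right) = 6 \cdot 48 \cdot 97 = 6 \cdot 4656 = 27936$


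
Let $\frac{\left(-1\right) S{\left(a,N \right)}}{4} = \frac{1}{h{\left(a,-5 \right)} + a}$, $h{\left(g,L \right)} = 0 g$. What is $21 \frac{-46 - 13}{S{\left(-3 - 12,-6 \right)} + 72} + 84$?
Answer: $\frac{72471}{1084} \approx 66.855$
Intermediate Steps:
$h{\left(g,L \right)} = 0$
$S{\left(a,N \right)} = - \frac{4}{a}$ ($S{\left(a,N \right)} = - \frac{4}{0 + a} = - \frac{4}{a}$)
$21 \frac{-46 - 13}{S{\left(-3 - 12,-6 \right)} + 72} + 84 = 21 \frac{-46 - 13}{- \frac{4}{-3 - 12} + 72} + 84 = 21 \left(- \frac{59}{- \frac{4}{-3 - 12} + 72}\right) + 84 = 21 \left(- \frac{59}{- \frac{4}{-15} + 72}\right) + 84 = 21 \left(- \frac{59}{\left(-4\right) \left(- \frac{1}{15}\right) + 72}\right) + 84 = 21 \left(- \frac{59}{\frac{4}{15} + 72}\right) + 84 = 21 \left(- \frac{59}{\frac{1084}{15}}\right) + 84 = 21 \left(\left(-59\right) \frac{15}{1084}\right) + 84 = 21 \left(- \frac{885}{1084}\right) + 84 = - \frac{18585}{1084} + 84 = \frac{72471}{1084}$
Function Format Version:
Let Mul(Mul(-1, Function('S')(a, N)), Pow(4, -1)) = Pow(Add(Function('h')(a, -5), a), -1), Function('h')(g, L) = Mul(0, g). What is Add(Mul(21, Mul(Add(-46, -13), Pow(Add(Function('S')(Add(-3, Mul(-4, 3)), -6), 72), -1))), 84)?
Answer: Rational(72471, 1084) ≈ 66.855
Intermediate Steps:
Function('h')(g, L) = 0
Function('S')(a, N) = Mul(-4, Pow(a, -1)) (Function('S')(a, N) = Mul(-4, Pow(Add(0, a), -1)) = Mul(-4, Pow(a, -1)))
Add(Mul(21, Mul(Add(-46, -13), Pow(Add(Function('S')(Add(-3, Mul(-4, 3)), -6), 72), -1))), 84) = Add(Mul(21, Mul(Add(-46, -13), Pow(Add(Mul(-4, Pow(Add(-3, Mul(-4, 3)), -1)), 72), -1))), 84) = Add(Mul(21, Mul(-59, Pow(Add(Mul(-4, Pow(Add(-3, -12), -1)), 72), -1))), 84) = Add(Mul(21, Mul(-59, Pow(Add(Mul(-4, Pow(-15, -1)), 72), -1))), 84) = Add(Mul(21, Mul(-59, Pow(Add(Mul(-4, Rational(-1, 15)), 72), -1))), 84) = Add(Mul(21, Mul(-59, Pow(Add(Rational(4, 15), 72), -1))), 84) = Add(Mul(21, Mul(-59, Pow(Rational(1084, 15), -1))), 84) = Add(Mul(21, Mul(-59, Rational(15, 1084))), 84) = Add(Mul(21, Rational(-885, 1084)), 84) = Add(Rational(-18585, 1084), 84) = Rational(72471, 1084)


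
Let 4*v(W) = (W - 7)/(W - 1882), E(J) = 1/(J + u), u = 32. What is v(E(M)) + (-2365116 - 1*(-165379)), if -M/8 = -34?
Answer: -1678038573423/762836 ≈ -2.1997e+6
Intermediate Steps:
M = 272 (M = -8*(-34) = 272)
E(J) = 1/(32 + J) (E(J) = 1/(J + 32) = 1/(32 + J))
v(W) = (-7 + W)/(4*(-1882 + W)) (v(W) = ((W - 7)/(W - 1882))/4 = ((-7 + W)/(-1882 + W))/4 = (-7 + W)/(4*(-1882 + W)))
v(E(M)) + (-2365116 - 1*(-165379)) = (-7 + 1/(32 + 272))/(4*(-1882 + 1/(32 + 272))) + (-2365116 - 1*(-165379)) = (-7 + 1/304)/(4*(-1882 + 1/304)) + (-2365116 + 165379) = (-7 + 1/304)/(4*(-1882 + 1/304)) - 2199737 = (1/4)*(-2127/304)/(-572127/304) - 2199737 = (1/4)*(-304/572127)*(-2127/304) - 2199737 = 709/762836 - 2199737 = -1678038573423/762836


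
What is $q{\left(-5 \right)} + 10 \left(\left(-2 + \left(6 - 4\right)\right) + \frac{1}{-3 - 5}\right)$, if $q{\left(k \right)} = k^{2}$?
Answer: $\frac{95}{4} \approx 23.75$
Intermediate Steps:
$q{\left(-5 \right)} + 10 \left(\left(-2 + \left(6 - 4\right)\right) + \frac{1}{-3 - 5}\right) = \left(-5\right)^{2} + 10 \left(\left(-2 + \left(6 - 4\right)\right) + \frac{1}{-3 - 5}\right) = 25 + 10 \left(\left(-2 + \left(6 - 4\right)\right) + \frac{1}{-8}\right) = 25 + 10 \left(\left(-2 + 2\right) - \frac{1}{8}\right) = 25 + 10 \left(0 - \frac{1}{8}\right) = 25 + 10 \left(- \frac{1}{8}\right) = 25 - \frac{5}{4} = \frac{95}{4}$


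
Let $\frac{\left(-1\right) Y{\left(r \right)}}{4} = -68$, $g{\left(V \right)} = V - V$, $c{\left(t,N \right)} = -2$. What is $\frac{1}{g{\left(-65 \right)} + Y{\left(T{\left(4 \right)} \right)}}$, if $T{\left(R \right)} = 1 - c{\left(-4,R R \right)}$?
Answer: $\frac{1}{272} \approx 0.0036765$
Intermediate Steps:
$T{\left(R \right)} = 3$ ($T{\left(R \right)} = 1 - -2 = 1 + 2 = 3$)
$g{\left(V \right)} = 0$
$Y{\left(r \right)} = 272$ ($Y{\left(r \right)} = \left(-4\right) \left(-68\right) = 272$)
$\frac{1}{g{\left(-65 \right)} + Y{\left(T{\left(4 \right)} \right)}} = \frac{1}{0 + 272} = \frac{1}{272}$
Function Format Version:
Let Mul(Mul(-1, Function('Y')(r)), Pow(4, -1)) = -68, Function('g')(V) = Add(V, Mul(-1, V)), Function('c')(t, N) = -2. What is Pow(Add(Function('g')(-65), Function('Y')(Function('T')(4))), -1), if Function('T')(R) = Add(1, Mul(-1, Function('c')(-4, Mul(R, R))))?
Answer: Rational(1, 272) ≈ 0.0036765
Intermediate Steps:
Function('T')(R) = 3 (Function('T')(R) = Add(1, Mul(-1, -2)) = Add(1, 2) = 3)
Function('g')(V) = 0
Function('Y')(r) = 272 (Function('Y')(r) = Mul(-4, -68) = 272)
Pow(Add(Function('g')(-65), Function('Y')(Function('T')(4))), -1) = Pow(Add(0, 272), -1) = Pow(272, -1) = Rational(1, 272)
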